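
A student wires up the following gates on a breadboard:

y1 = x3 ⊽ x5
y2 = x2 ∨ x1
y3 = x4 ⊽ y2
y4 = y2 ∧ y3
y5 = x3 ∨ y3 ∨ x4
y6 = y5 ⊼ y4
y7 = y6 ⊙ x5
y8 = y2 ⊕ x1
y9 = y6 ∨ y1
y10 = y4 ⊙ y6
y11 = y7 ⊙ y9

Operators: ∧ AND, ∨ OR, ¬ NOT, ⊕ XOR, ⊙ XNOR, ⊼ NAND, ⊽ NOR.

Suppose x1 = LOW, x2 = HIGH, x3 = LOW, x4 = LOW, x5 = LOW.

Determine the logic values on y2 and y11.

y1 = x3 NOR x5 = LOW NOR LOW = HIGH
y2 = x2 OR x1 = HIGH OR LOW = HIGH
y3 = x4 NOR y2 = LOW NOR HIGH = LOW
y4 = y2 AND y3 = HIGH AND LOW = LOW
y5 = x3 OR y3 OR x4 = LOW OR LOW OR LOW = LOW
y6 = y5 NAND y4 = LOW NAND LOW = HIGH
y7 = y6 XNOR x5 = HIGH XNOR LOW = LOW
y9 = y6 OR y1 = HIGH OR HIGH = HIGH
y11 = y7 XNOR y9 = LOW XNOR HIGH = LOW

y2 = HIGH  y11 = LOW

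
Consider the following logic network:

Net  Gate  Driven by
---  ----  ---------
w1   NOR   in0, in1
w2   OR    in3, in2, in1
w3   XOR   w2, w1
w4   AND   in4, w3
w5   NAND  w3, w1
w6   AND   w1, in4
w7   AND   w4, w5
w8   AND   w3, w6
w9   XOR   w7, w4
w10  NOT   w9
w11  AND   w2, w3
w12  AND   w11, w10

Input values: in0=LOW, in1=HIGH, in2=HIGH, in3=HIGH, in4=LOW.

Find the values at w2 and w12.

w2 = HIGH; w12 = HIGH

w1 = in0 NOR in1 = LOW NOR HIGH = LOW
w2 = in3 OR in2 OR in1 = HIGH OR HIGH OR HIGH = HIGH
w3 = w2 XOR w1 = HIGH XOR LOW = HIGH
w4 = in4 AND w3 = LOW AND HIGH = LOW
w5 = w3 NAND w1 = HIGH NAND LOW = HIGH
w7 = w4 AND w5 = LOW AND HIGH = LOW
w9 = w7 XOR w4 = LOW XOR LOW = LOW
w10 = NOT w9 = NOT LOW = HIGH
w11 = w2 AND w3 = HIGH AND HIGH = HIGH
w12 = w11 AND w10 = HIGH AND HIGH = HIGH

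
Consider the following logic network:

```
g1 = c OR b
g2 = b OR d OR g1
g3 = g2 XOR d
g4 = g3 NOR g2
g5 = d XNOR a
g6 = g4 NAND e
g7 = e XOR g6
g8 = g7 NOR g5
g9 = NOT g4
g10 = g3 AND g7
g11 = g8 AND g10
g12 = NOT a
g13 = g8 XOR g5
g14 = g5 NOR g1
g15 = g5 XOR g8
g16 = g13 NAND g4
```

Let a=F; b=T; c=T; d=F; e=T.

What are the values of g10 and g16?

g10 = F  g16 = T

g1 = c OR b = T OR T = T
g2 = b OR d OR g1 = T OR F OR T = T
g3 = g2 XOR d = T XOR F = T
g4 = g3 NOR g2 = T NOR T = F
g5 = d XNOR a = F XNOR F = T
g6 = g4 NAND e = F NAND T = T
g7 = e XOR g6 = T XOR T = F
g8 = g7 NOR g5 = F NOR T = F
g10 = g3 AND g7 = T AND F = F
g13 = g8 XOR g5 = F XOR T = T
g16 = g13 NAND g4 = T NAND F = T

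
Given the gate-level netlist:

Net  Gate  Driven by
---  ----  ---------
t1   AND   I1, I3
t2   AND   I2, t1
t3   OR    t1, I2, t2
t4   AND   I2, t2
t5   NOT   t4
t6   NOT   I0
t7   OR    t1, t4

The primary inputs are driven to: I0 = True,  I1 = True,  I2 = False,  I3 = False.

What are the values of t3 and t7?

t1 = I1 AND I3 = True AND False = False
t2 = I2 AND t1 = False AND False = False
t3 = t1 OR I2 OR t2 = False OR False OR False = False
t4 = I2 AND t2 = False AND False = False
t7 = t1 OR t4 = False OR False = False

t3 = False, t7 = False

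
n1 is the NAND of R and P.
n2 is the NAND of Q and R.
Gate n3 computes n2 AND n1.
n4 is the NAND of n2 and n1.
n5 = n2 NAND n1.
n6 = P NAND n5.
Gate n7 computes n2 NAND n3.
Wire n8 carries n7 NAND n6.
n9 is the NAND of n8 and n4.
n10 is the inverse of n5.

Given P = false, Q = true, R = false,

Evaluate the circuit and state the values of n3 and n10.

n3 = true  n10 = true

n1 = R NAND P = false NAND false = true
n2 = Q NAND R = true NAND false = true
n3 = n2 AND n1 = true AND true = true
n5 = n2 NAND n1 = true NAND true = false
n10 = NOT n5 = NOT false = true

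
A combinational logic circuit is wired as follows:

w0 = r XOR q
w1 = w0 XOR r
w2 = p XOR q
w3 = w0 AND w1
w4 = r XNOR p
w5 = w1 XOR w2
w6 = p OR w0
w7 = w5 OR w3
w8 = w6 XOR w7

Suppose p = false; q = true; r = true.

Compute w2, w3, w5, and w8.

w2 = true  w3 = false  w5 = false  w8 = false

w0 = r XOR q = true XOR true = false
w1 = w0 XOR r = false XOR true = true
w2 = p XOR q = false XOR true = true
w3 = w0 AND w1 = false AND true = false
w5 = w1 XOR w2 = true XOR true = false
w6 = p OR w0 = false OR false = false
w7 = w5 OR w3 = false OR false = false
w8 = w6 XOR w7 = false XOR false = false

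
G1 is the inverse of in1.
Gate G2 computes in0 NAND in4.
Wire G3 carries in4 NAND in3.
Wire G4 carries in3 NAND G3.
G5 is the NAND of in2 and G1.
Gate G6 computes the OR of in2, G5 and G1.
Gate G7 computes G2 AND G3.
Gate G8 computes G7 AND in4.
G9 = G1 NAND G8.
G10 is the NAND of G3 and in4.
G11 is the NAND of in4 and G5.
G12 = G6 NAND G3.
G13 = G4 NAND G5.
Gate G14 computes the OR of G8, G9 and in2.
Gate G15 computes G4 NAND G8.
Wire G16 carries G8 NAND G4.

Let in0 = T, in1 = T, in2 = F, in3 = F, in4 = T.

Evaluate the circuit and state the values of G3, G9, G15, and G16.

G1 = NOT in1 = NOT T = F
G2 = in0 NAND in4 = T NAND T = F
G3 = in4 NAND in3 = T NAND F = T
G4 = in3 NAND G3 = F NAND T = T
G7 = G2 AND G3 = F AND T = F
G8 = G7 AND in4 = F AND T = F
G9 = G1 NAND G8 = F NAND F = T
G15 = G4 NAND G8 = T NAND F = T
G16 = G8 NAND G4 = F NAND T = T

G3 = T, G9 = T, G15 = T, G16 = T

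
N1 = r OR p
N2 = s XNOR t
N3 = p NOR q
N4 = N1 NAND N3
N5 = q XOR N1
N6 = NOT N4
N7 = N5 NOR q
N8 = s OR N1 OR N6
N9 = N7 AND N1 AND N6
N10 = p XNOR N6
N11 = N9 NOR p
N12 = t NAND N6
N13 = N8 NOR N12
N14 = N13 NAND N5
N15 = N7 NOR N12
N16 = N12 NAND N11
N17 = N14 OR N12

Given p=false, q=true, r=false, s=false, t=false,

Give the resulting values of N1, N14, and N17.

N1 = r OR p = false OR false = false
N3 = p NOR q = false NOR true = false
N4 = N1 NAND N3 = false NAND false = true
N5 = q XOR N1 = true XOR false = true
N6 = NOT N4 = NOT true = false
N8 = s OR N1 OR N6 = false OR false OR false = false
N12 = t NAND N6 = false NAND false = true
N13 = N8 NOR N12 = false NOR true = false
N14 = N13 NAND N5 = false NAND true = true
N17 = N14 OR N12 = true OR true = true

N1 = false; N14 = true; N17 = true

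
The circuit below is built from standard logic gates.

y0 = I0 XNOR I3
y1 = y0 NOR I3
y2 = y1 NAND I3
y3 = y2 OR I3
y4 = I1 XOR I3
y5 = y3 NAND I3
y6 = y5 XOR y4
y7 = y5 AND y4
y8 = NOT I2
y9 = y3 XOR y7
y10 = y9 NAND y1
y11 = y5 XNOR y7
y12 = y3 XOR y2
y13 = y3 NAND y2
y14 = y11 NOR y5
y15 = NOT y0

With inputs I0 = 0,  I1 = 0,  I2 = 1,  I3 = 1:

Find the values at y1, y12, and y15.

y0 = I0 XNOR I3 = 0 XNOR 1 = 0
y1 = y0 NOR I3 = 0 NOR 1 = 0
y2 = y1 NAND I3 = 0 NAND 1 = 1
y3 = y2 OR I3 = 1 OR 1 = 1
y12 = y3 XOR y2 = 1 XOR 1 = 0
y15 = NOT y0 = NOT 0 = 1

y1 = 0, y12 = 0, y15 = 1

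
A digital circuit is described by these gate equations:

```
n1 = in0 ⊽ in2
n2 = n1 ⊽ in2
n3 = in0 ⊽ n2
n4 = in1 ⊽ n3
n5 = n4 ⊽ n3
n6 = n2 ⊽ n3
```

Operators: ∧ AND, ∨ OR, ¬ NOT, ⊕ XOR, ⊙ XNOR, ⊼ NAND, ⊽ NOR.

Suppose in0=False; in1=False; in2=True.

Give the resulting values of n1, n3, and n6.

n1 = in0 NOR in2 = False NOR True = False
n2 = n1 NOR in2 = False NOR True = False
n3 = in0 NOR n2 = False NOR False = True
n6 = n2 NOR n3 = False NOR True = False

n1 = False, n3 = True, n6 = False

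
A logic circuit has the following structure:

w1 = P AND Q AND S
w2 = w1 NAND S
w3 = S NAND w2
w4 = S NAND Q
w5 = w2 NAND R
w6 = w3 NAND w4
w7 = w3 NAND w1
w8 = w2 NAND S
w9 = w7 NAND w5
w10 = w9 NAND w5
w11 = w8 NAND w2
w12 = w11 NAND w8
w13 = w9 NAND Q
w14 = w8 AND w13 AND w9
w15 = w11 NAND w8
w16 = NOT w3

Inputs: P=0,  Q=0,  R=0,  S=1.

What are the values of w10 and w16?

w10 = 1, w16 = 1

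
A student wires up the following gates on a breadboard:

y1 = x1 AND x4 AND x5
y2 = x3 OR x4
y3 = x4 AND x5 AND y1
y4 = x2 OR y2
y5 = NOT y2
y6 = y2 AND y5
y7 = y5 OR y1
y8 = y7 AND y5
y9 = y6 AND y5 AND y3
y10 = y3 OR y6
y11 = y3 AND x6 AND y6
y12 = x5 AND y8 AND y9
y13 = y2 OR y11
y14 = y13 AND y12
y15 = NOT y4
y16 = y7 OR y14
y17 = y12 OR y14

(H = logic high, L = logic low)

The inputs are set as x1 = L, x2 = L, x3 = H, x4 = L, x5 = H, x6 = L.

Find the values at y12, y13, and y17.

y1 = x1 AND x4 AND x5 = L AND L AND H = L
y2 = x3 OR x4 = H OR L = H
y3 = x4 AND x5 AND y1 = L AND H AND L = L
y5 = NOT y2 = NOT H = L
y6 = y2 AND y5 = H AND L = L
y7 = y5 OR y1 = L OR L = L
y8 = y7 AND y5 = L AND L = L
y9 = y6 AND y5 AND y3 = L AND L AND L = L
y11 = y3 AND x6 AND y6 = L AND L AND L = L
y12 = x5 AND y8 AND y9 = H AND L AND L = L
y13 = y2 OR y11 = H OR L = H
y14 = y13 AND y12 = H AND L = L
y17 = y12 OR y14 = L OR L = L

y12 = L; y13 = H; y17 = L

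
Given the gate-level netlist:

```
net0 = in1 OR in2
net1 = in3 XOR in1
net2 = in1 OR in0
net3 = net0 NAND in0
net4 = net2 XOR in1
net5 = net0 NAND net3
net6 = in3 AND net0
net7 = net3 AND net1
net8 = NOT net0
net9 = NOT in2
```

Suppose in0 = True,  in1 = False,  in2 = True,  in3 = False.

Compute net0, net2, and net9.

net0 = True, net2 = True, net9 = False

net0 = in1 OR in2 = False OR True = True
net2 = in1 OR in0 = False OR True = True
net9 = NOT in2 = NOT True = False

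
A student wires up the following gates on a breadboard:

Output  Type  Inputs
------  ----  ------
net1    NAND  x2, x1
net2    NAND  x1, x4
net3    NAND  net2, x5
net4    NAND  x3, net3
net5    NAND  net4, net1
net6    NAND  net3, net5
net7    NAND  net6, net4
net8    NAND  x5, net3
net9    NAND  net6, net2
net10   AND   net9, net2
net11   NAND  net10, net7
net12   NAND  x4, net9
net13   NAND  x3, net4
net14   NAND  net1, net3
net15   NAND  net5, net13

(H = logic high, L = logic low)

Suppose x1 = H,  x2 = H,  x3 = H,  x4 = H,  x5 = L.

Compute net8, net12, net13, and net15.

net8 = H, net12 = L, net13 = H, net15 = L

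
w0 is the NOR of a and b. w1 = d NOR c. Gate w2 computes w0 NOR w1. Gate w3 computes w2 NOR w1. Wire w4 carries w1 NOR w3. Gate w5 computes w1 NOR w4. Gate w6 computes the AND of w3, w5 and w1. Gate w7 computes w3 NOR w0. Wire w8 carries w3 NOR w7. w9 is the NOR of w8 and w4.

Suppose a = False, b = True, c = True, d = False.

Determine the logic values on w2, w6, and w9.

w2 = True  w6 = False  w9 = False

w0 = a NOR b = False NOR True = False
w1 = d NOR c = False NOR True = False
w2 = w0 NOR w1 = False NOR False = True
w3 = w2 NOR w1 = True NOR False = False
w4 = w1 NOR w3 = False NOR False = True
w5 = w1 NOR w4 = False NOR True = False
w6 = w3 AND w5 AND w1 = False AND False AND False = False
w7 = w3 NOR w0 = False NOR False = True
w8 = w3 NOR w7 = False NOR True = False
w9 = w8 NOR w4 = False NOR True = False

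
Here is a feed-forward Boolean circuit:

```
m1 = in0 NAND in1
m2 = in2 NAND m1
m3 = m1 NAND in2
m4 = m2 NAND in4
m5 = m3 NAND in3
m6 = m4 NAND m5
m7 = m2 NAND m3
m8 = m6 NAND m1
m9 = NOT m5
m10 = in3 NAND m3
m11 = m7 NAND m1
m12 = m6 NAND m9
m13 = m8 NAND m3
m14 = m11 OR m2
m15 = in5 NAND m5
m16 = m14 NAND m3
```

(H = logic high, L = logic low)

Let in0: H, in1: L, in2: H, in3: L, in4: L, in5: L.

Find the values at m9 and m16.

m9 = L, m16 = H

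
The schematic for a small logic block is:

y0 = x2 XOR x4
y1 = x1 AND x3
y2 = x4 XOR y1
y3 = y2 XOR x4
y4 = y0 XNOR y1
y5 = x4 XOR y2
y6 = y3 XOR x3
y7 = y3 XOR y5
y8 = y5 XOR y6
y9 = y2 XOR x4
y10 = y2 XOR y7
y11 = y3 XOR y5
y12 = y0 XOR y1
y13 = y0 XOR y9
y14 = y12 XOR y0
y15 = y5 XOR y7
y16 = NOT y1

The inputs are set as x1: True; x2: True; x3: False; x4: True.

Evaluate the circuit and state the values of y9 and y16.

y9 = False, y16 = True

y1 = x1 AND x3 = True AND False = False
y2 = x4 XOR y1 = True XOR False = True
y9 = y2 XOR x4 = True XOR True = False
y16 = NOT y1 = NOT False = True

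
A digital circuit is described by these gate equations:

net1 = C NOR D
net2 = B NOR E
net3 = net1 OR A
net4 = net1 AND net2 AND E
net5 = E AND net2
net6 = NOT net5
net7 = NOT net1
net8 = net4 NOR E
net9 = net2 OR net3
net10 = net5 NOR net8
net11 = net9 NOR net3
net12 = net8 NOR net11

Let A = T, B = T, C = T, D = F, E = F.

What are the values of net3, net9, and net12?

net1 = C NOR D = T NOR F = F
net2 = B NOR E = T NOR F = F
net3 = net1 OR A = F OR T = T
net4 = net1 AND net2 AND E = F AND F AND F = F
net8 = net4 NOR E = F NOR F = T
net9 = net2 OR net3 = F OR T = T
net11 = net9 NOR net3 = T NOR T = F
net12 = net8 NOR net11 = T NOR F = F

net3 = T, net9 = T, net12 = F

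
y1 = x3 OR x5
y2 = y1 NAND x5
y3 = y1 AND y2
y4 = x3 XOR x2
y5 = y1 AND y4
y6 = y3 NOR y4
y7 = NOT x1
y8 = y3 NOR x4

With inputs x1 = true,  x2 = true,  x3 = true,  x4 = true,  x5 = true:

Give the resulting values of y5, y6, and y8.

y1 = x3 OR x5 = true OR true = true
y2 = y1 NAND x5 = true NAND true = false
y3 = y1 AND y2 = true AND false = false
y4 = x3 XOR x2 = true XOR true = false
y5 = y1 AND y4 = true AND false = false
y6 = y3 NOR y4 = false NOR false = true
y8 = y3 NOR x4 = false NOR true = false

y5 = false; y6 = true; y8 = false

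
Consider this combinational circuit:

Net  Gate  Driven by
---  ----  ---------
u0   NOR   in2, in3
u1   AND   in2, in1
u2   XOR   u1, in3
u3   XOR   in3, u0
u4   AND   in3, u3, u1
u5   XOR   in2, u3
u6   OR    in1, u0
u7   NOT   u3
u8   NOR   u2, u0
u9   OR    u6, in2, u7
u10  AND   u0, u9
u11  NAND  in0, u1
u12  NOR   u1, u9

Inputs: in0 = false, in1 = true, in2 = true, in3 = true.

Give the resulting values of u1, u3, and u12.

u1 = true  u3 = true  u12 = false

u0 = in2 NOR in3 = true NOR true = false
u1 = in2 AND in1 = true AND true = true
u3 = in3 XOR u0 = true XOR false = true
u6 = in1 OR u0 = true OR false = true
u7 = NOT u3 = NOT true = false
u9 = u6 OR in2 OR u7 = true OR true OR false = true
u12 = u1 NOR u9 = true NOR true = false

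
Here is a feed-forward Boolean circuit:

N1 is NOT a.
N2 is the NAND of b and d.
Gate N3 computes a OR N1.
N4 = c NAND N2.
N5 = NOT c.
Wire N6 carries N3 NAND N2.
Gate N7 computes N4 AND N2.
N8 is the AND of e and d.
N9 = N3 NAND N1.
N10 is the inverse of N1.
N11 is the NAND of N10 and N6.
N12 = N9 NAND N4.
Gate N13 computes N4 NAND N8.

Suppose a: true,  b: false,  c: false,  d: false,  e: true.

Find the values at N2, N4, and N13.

N2 = b NAND d = false NAND false = true
N4 = c NAND N2 = false NAND true = true
N8 = e AND d = true AND false = false
N13 = N4 NAND N8 = true NAND false = true

N2 = true  N4 = true  N13 = true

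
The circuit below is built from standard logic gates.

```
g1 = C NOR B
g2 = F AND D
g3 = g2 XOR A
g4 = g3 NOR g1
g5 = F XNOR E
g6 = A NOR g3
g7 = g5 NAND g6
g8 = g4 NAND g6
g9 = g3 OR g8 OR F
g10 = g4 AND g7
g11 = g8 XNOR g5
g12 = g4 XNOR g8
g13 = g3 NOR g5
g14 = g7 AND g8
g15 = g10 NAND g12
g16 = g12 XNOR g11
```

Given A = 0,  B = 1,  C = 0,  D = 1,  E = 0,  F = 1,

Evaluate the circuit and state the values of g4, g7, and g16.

g1 = C NOR B = 0 NOR 1 = 0
g2 = F AND D = 1 AND 1 = 1
g3 = g2 XOR A = 1 XOR 0 = 1
g4 = g3 NOR g1 = 1 NOR 0 = 0
g5 = F XNOR E = 1 XNOR 0 = 0
g6 = A NOR g3 = 0 NOR 1 = 0
g7 = g5 NAND g6 = 0 NAND 0 = 1
g8 = g4 NAND g6 = 0 NAND 0 = 1
g11 = g8 XNOR g5 = 1 XNOR 0 = 0
g12 = g4 XNOR g8 = 0 XNOR 1 = 0
g16 = g12 XNOR g11 = 0 XNOR 0 = 1

g4 = 0, g7 = 1, g16 = 1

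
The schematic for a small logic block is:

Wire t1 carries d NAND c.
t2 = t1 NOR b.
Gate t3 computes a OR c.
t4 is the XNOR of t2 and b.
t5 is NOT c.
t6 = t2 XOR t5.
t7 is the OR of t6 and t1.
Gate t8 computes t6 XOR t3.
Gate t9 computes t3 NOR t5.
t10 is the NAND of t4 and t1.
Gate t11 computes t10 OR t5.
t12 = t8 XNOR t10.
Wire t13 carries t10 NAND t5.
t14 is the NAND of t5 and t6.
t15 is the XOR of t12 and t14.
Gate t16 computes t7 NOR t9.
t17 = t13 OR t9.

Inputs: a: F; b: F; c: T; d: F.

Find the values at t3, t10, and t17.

t1 = d NAND c = F NAND T = T
t2 = t1 NOR b = T NOR F = F
t3 = a OR c = F OR T = T
t4 = t2 XNOR b = F XNOR F = T
t5 = NOT c = NOT T = F
t9 = t3 NOR t5 = T NOR F = F
t10 = t4 NAND t1 = T NAND T = F
t13 = t10 NAND t5 = F NAND F = T
t17 = t13 OR t9 = T OR F = T

t3 = T, t10 = F, t17 = T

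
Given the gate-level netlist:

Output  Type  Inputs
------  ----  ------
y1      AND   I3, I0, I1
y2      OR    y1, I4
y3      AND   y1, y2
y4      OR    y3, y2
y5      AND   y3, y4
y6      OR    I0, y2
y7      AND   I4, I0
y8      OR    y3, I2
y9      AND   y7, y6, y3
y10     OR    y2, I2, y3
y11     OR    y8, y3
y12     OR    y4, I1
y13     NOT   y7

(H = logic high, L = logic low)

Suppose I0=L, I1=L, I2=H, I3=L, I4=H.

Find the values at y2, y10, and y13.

y2 = H, y10 = H, y13 = H

y1 = I3 AND I0 AND I1 = L AND L AND L = L
y2 = y1 OR I4 = L OR H = H
y3 = y1 AND y2 = L AND H = L
y7 = I4 AND I0 = H AND L = L
y10 = y2 OR I2 OR y3 = H OR H OR L = H
y13 = NOT y7 = NOT L = H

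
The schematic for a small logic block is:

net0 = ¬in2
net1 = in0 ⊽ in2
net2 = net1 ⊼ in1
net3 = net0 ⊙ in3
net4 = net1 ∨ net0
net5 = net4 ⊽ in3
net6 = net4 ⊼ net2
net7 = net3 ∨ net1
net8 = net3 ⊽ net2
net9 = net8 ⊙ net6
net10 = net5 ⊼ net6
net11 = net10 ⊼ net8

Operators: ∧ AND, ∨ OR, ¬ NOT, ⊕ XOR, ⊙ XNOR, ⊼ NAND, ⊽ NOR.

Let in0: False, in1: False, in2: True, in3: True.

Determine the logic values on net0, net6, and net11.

net0 = False  net6 = True  net11 = True

net0 = NOT in2 = NOT True = False
net1 = in0 NOR in2 = False NOR True = False
net2 = net1 NAND in1 = False NAND False = True
net3 = net0 XNOR in3 = False XNOR True = False
net4 = net1 OR net0 = False OR False = False
net5 = net4 NOR in3 = False NOR True = False
net6 = net4 NAND net2 = False NAND True = True
net8 = net3 NOR net2 = False NOR True = False
net10 = net5 NAND net6 = False NAND True = True
net11 = net10 NAND net8 = True NAND False = True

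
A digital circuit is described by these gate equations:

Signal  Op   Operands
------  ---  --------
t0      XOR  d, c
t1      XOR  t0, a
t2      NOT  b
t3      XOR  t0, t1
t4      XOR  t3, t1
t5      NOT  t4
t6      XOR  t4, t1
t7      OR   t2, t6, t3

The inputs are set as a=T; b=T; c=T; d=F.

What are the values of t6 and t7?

t6 = T  t7 = T

t0 = d XOR c = F XOR T = T
t1 = t0 XOR a = T XOR T = F
t2 = NOT b = NOT T = F
t3 = t0 XOR t1 = T XOR F = T
t4 = t3 XOR t1 = T XOR F = T
t6 = t4 XOR t1 = T XOR F = T
t7 = t2 OR t6 OR t3 = F OR T OR T = T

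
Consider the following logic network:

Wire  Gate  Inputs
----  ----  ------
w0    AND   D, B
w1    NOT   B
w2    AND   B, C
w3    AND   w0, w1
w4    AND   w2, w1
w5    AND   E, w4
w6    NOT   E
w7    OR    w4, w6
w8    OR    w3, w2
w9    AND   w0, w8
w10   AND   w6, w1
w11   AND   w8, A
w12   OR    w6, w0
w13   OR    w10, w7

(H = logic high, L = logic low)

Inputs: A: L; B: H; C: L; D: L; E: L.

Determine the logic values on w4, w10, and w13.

w4 = L  w10 = L  w13 = H

w1 = NOT B = NOT H = L
w2 = B AND C = H AND L = L
w4 = w2 AND w1 = L AND L = L
w6 = NOT E = NOT L = H
w7 = w4 OR w6 = L OR H = H
w10 = w6 AND w1 = H AND L = L
w13 = w10 OR w7 = L OR H = H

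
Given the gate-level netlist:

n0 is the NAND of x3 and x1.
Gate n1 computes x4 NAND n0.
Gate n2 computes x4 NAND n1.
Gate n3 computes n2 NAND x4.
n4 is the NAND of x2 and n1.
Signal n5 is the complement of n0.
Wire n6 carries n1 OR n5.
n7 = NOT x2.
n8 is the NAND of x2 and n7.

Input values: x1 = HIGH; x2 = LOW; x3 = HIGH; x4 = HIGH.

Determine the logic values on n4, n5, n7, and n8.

n0 = x3 NAND x1 = HIGH NAND HIGH = LOW
n1 = x4 NAND n0 = HIGH NAND LOW = HIGH
n4 = x2 NAND n1 = LOW NAND HIGH = HIGH
n5 = NOT n0 = NOT LOW = HIGH
n7 = NOT x2 = NOT LOW = HIGH
n8 = x2 NAND n7 = LOW NAND HIGH = HIGH

n4 = HIGH  n5 = HIGH  n7 = HIGH  n8 = HIGH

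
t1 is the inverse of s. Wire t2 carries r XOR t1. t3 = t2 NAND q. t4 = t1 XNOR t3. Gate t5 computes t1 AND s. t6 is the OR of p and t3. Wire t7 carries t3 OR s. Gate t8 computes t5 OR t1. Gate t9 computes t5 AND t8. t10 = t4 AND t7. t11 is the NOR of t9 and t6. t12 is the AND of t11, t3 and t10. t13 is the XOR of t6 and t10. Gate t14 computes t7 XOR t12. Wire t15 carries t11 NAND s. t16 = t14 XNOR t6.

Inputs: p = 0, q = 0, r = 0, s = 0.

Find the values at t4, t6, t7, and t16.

t1 = NOT s = NOT 0 = 1
t2 = r XOR t1 = 0 XOR 1 = 1
t3 = t2 NAND q = 1 NAND 0 = 1
t4 = t1 XNOR t3 = 1 XNOR 1 = 1
t5 = t1 AND s = 1 AND 0 = 0
t6 = p OR t3 = 0 OR 1 = 1
t7 = t3 OR s = 1 OR 0 = 1
t8 = t5 OR t1 = 0 OR 1 = 1
t9 = t5 AND t8 = 0 AND 1 = 0
t10 = t4 AND t7 = 1 AND 1 = 1
t11 = t9 NOR t6 = 0 NOR 1 = 0
t12 = t11 AND t3 AND t10 = 0 AND 1 AND 1 = 0
t14 = t7 XOR t12 = 1 XOR 0 = 1
t16 = t14 XNOR t6 = 1 XNOR 1 = 1

t4 = 1; t6 = 1; t7 = 1; t16 = 1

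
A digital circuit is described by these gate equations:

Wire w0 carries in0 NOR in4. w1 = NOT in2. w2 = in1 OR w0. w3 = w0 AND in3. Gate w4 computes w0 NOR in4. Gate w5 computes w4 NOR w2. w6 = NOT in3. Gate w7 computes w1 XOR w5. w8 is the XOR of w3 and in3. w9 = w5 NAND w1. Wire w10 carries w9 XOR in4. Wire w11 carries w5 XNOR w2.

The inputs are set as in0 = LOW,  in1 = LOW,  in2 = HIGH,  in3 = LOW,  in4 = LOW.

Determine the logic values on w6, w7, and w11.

w0 = in0 NOR in4 = LOW NOR LOW = HIGH
w1 = NOT in2 = NOT HIGH = LOW
w2 = in1 OR w0 = LOW OR HIGH = HIGH
w4 = w0 NOR in4 = HIGH NOR LOW = LOW
w5 = w4 NOR w2 = LOW NOR HIGH = LOW
w6 = NOT in3 = NOT LOW = HIGH
w7 = w1 XOR w5 = LOW XOR LOW = LOW
w11 = w5 XNOR w2 = LOW XNOR HIGH = LOW

w6 = HIGH, w7 = LOW, w11 = LOW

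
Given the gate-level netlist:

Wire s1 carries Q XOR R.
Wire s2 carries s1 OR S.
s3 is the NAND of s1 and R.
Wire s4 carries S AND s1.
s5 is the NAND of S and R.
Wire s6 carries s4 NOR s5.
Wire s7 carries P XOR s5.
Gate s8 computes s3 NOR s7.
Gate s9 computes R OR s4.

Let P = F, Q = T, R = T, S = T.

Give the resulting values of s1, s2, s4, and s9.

s1 = Q XOR R = T XOR T = F
s2 = s1 OR S = F OR T = T
s4 = S AND s1 = T AND F = F
s9 = R OR s4 = T OR F = T

s1 = F, s2 = T, s4 = F, s9 = T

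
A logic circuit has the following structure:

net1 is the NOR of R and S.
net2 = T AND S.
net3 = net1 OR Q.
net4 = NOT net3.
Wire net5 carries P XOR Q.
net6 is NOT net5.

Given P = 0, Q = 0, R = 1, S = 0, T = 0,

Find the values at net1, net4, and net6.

net1 = 0, net4 = 1, net6 = 1

net1 = R NOR S = 1 NOR 0 = 0
net3 = net1 OR Q = 0 OR 0 = 0
net4 = NOT net3 = NOT 0 = 1
net5 = P XOR Q = 0 XOR 0 = 0
net6 = NOT net5 = NOT 0 = 1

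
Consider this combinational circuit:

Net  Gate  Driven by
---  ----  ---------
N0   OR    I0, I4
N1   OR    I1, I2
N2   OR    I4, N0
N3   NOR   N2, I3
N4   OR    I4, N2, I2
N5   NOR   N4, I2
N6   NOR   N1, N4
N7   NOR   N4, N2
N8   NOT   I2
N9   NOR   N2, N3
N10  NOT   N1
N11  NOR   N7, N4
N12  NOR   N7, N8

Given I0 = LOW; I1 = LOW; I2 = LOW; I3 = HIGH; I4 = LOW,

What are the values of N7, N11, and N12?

N7 = HIGH; N11 = LOW; N12 = LOW

N0 = I0 OR I4 = LOW OR LOW = LOW
N2 = I4 OR N0 = LOW OR LOW = LOW
N4 = I4 OR N2 OR I2 = LOW OR LOW OR LOW = LOW
N7 = N4 NOR N2 = LOW NOR LOW = HIGH
N8 = NOT I2 = NOT LOW = HIGH
N11 = N7 NOR N4 = HIGH NOR LOW = LOW
N12 = N7 NOR N8 = HIGH NOR HIGH = LOW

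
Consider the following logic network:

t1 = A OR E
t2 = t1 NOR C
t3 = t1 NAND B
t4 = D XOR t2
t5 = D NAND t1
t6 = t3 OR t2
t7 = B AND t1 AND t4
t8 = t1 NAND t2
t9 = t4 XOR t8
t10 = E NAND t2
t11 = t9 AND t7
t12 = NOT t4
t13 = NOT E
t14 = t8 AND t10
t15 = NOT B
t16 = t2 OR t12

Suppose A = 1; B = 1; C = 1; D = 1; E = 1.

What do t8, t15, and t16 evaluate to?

t8 = 1  t15 = 0  t16 = 0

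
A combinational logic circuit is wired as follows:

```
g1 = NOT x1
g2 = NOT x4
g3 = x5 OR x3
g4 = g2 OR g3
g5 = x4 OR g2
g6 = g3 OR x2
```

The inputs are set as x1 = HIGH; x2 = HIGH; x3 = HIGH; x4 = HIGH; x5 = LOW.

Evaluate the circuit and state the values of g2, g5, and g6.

g2 = LOW, g5 = HIGH, g6 = HIGH

g2 = NOT x4 = NOT HIGH = LOW
g3 = x5 OR x3 = LOW OR HIGH = HIGH
g5 = x4 OR g2 = HIGH OR LOW = HIGH
g6 = g3 OR x2 = HIGH OR HIGH = HIGH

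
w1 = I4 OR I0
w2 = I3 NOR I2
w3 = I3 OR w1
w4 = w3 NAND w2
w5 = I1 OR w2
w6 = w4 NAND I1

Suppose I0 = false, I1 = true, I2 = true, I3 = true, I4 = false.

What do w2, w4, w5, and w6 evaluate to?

w2 = false; w4 = true; w5 = true; w6 = false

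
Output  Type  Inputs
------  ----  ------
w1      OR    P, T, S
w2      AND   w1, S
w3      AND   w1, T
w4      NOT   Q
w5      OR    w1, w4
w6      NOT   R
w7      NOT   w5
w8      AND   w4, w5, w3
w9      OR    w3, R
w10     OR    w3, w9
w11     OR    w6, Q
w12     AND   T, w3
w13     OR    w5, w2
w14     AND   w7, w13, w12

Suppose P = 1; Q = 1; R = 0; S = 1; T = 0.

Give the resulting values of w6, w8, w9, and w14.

w1 = P OR T OR S = 1 OR 0 OR 1 = 1
w2 = w1 AND S = 1 AND 1 = 1
w3 = w1 AND T = 1 AND 0 = 0
w4 = NOT Q = NOT 1 = 0
w5 = w1 OR w4 = 1 OR 0 = 1
w6 = NOT R = NOT 0 = 1
w7 = NOT w5 = NOT 1 = 0
w8 = w4 AND w5 AND w3 = 0 AND 1 AND 0 = 0
w9 = w3 OR R = 0 OR 0 = 0
w12 = T AND w3 = 0 AND 0 = 0
w13 = w5 OR w2 = 1 OR 1 = 1
w14 = w7 AND w13 AND w12 = 0 AND 1 AND 0 = 0

w6 = 1  w8 = 0  w9 = 0  w14 = 0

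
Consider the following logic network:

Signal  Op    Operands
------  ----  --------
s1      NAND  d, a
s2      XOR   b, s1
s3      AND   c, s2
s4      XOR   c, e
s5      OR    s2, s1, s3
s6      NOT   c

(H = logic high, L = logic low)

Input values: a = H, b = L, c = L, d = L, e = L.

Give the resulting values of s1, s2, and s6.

s1 = H, s2 = H, s6 = H

s1 = d NAND a = L NAND H = H
s2 = b XOR s1 = L XOR H = H
s6 = NOT c = NOT L = H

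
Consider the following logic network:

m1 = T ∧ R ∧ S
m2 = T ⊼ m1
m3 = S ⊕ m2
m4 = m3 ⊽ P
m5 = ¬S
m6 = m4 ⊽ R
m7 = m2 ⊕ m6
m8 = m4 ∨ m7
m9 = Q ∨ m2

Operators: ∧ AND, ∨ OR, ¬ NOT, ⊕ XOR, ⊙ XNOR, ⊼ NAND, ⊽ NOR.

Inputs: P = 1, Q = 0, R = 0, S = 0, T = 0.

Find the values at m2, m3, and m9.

m1 = T AND R AND S = 0 AND 0 AND 0 = 0
m2 = T NAND m1 = 0 NAND 0 = 1
m3 = S XOR m2 = 0 XOR 1 = 1
m9 = Q OR m2 = 0 OR 1 = 1

m2 = 1; m3 = 1; m9 = 1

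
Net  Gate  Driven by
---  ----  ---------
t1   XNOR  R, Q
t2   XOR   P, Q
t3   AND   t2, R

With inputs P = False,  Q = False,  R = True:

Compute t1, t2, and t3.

t1 = R XNOR Q = True XNOR False = False
t2 = P XOR Q = False XOR False = False
t3 = t2 AND R = False AND True = False

t1 = False, t2 = False, t3 = False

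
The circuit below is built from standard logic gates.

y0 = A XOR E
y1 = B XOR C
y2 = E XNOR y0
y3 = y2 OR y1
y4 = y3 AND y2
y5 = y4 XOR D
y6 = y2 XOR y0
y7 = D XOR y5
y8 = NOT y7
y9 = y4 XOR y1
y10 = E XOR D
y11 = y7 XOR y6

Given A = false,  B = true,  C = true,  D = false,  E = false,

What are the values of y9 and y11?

y0 = A XOR E = false XOR false = false
y1 = B XOR C = true XOR true = false
y2 = E XNOR y0 = false XNOR false = true
y3 = y2 OR y1 = true OR false = true
y4 = y3 AND y2 = true AND true = true
y5 = y4 XOR D = true XOR false = true
y6 = y2 XOR y0 = true XOR false = true
y7 = D XOR y5 = false XOR true = true
y9 = y4 XOR y1 = true XOR false = true
y11 = y7 XOR y6 = true XOR true = false

y9 = true, y11 = false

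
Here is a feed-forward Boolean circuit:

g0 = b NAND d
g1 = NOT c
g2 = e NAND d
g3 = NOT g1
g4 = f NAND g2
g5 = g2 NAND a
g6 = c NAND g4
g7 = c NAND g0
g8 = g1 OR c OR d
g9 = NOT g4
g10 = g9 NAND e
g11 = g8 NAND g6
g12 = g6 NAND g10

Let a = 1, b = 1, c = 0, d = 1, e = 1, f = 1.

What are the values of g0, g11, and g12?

g0 = 0, g11 = 0, g12 = 0

g0 = b NAND d = 1 NAND 1 = 0
g1 = NOT c = NOT 0 = 1
g2 = e NAND d = 1 NAND 1 = 0
g4 = f NAND g2 = 1 NAND 0 = 1
g6 = c NAND g4 = 0 NAND 1 = 1
g8 = g1 OR c OR d = 1 OR 0 OR 1 = 1
g9 = NOT g4 = NOT 1 = 0
g10 = g9 NAND e = 0 NAND 1 = 1
g11 = g8 NAND g6 = 1 NAND 1 = 0
g12 = g6 NAND g10 = 1 NAND 1 = 0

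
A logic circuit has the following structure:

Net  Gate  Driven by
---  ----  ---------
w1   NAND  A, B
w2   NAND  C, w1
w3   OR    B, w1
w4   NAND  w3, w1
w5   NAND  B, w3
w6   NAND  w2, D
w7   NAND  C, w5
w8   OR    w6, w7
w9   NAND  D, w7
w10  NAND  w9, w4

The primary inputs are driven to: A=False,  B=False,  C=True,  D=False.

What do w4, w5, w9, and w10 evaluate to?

w1 = A NAND B = False NAND False = True
w3 = B OR w1 = False OR True = True
w4 = w3 NAND w1 = True NAND True = False
w5 = B NAND w3 = False NAND True = True
w7 = C NAND w5 = True NAND True = False
w9 = D NAND w7 = False NAND False = True
w10 = w9 NAND w4 = True NAND False = True

w4 = False, w5 = True, w9 = True, w10 = True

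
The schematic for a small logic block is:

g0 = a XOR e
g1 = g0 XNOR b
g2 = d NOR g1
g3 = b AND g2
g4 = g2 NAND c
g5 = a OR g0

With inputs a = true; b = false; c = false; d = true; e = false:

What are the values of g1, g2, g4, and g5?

g0 = a XOR e = true XOR false = true
g1 = g0 XNOR b = true XNOR false = false
g2 = d NOR g1 = true NOR false = false
g4 = g2 NAND c = false NAND false = true
g5 = a OR g0 = true OR true = true

g1 = false, g2 = false, g4 = true, g5 = true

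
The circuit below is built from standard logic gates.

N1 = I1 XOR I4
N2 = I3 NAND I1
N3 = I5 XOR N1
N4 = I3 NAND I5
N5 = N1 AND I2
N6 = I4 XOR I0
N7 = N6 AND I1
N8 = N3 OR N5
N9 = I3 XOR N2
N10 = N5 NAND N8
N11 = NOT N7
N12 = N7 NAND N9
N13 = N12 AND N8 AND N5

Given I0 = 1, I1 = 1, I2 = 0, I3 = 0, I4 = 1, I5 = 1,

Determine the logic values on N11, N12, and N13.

N11 = 1, N12 = 1, N13 = 0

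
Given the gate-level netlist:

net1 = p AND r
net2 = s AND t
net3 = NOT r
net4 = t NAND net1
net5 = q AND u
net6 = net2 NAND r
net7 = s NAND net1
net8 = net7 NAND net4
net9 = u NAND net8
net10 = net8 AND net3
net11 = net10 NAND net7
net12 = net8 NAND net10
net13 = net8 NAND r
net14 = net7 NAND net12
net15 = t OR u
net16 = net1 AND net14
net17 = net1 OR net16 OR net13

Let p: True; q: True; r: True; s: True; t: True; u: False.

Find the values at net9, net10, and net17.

net9 = True, net10 = False, net17 = True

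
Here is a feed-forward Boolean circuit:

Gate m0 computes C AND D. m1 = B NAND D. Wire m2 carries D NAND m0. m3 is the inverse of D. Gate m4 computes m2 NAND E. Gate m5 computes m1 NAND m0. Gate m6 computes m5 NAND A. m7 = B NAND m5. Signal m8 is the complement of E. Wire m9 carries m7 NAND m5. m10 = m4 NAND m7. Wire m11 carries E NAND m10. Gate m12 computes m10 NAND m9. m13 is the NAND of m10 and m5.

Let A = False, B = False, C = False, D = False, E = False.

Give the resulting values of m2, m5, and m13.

m2 = True  m5 = True  m13 = True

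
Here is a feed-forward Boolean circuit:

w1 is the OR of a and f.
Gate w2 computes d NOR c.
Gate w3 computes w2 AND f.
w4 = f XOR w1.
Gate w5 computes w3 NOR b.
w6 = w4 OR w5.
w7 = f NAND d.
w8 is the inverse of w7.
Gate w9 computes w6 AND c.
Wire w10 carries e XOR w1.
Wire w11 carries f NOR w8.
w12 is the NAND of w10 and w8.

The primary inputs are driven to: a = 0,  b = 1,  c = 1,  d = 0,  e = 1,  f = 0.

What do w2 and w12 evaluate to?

w2 = 0, w12 = 1

w1 = a OR f = 0 OR 0 = 0
w2 = d NOR c = 0 NOR 1 = 0
w7 = f NAND d = 0 NAND 0 = 1
w8 = NOT w7 = NOT 1 = 0
w10 = e XOR w1 = 1 XOR 0 = 1
w12 = w10 NAND w8 = 1 NAND 0 = 1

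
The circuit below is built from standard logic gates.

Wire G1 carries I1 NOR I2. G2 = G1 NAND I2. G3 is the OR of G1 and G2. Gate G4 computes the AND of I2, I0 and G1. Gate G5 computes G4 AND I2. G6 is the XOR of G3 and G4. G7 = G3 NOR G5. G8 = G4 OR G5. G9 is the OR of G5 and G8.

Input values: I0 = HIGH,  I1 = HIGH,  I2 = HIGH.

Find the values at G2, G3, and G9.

G1 = I1 NOR I2 = HIGH NOR HIGH = LOW
G2 = G1 NAND I2 = LOW NAND HIGH = HIGH
G3 = G1 OR G2 = LOW OR HIGH = HIGH
G4 = I2 AND I0 AND G1 = HIGH AND HIGH AND LOW = LOW
G5 = G4 AND I2 = LOW AND HIGH = LOW
G8 = G4 OR G5 = LOW OR LOW = LOW
G9 = G5 OR G8 = LOW OR LOW = LOW

G2 = HIGH, G3 = HIGH, G9 = LOW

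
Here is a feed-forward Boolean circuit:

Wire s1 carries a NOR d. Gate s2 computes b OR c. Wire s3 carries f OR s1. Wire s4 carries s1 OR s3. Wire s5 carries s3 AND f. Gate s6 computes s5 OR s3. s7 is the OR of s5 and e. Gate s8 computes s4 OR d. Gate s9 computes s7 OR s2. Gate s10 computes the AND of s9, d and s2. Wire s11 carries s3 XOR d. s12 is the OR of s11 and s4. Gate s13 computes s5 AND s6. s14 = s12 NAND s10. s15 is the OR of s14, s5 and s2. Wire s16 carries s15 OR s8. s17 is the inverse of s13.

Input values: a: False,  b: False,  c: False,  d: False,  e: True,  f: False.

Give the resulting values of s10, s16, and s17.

s1 = a NOR d = False NOR False = True
s2 = b OR c = False OR False = False
s3 = f OR s1 = False OR True = True
s4 = s1 OR s3 = True OR True = True
s5 = s3 AND f = True AND False = False
s6 = s5 OR s3 = False OR True = True
s7 = s5 OR e = False OR True = True
s8 = s4 OR d = True OR False = True
s9 = s7 OR s2 = True OR False = True
s10 = s9 AND d AND s2 = True AND False AND False = False
s11 = s3 XOR d = True XOR False = True
s12 = s11 OR s4 = True OR True = True
s13 = s5 AND s6 = False AND True = False
s14 = s12 NAND s10 = True NAND False = True
s15 = s14 OR s5 OR s2 = True OR False OR False = True
s16 = s15 OR s8 = True OR True = True
s17 = NOT s13 = NOT False = True

s10 = False  s16 = True  s17 = True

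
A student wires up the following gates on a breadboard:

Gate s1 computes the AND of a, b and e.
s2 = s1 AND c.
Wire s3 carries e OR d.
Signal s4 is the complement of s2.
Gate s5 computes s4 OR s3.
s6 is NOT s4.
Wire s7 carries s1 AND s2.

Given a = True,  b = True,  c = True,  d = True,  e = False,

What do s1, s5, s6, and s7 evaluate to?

s1 = a AND b AND e = True AND True AND False = False
s2 = s1 AND c = False AND True = False
s3 = e OR d = False OR True = True
s4 = NOT s2 = NOT False = True
s5 = s4 OR s3 = True OR True = True
s6 = NOT s4 = NOT True = False
s7 = s1 AND s2 = False AND False = False

s1 = False; s5 = True; s6 = False; s7 = False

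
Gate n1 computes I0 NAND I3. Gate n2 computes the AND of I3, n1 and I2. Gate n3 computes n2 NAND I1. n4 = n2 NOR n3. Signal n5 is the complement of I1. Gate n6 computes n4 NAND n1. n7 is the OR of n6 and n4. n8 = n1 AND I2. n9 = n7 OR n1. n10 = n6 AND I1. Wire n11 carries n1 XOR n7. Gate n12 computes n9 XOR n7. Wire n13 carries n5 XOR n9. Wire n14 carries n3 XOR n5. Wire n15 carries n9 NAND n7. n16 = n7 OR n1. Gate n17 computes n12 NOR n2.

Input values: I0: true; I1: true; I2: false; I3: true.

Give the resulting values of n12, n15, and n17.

n12 = false, n15 = false, n17 = true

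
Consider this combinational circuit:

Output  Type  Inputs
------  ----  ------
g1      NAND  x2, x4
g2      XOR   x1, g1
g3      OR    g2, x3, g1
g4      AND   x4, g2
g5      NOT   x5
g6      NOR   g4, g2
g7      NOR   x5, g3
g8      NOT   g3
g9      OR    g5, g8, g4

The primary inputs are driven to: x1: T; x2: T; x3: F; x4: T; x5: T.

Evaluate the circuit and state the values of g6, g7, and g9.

g1 = x2 NAND x4 = T NAND T = F
g2 = x1 XOR g1 = T XOR F = T
g3 = g2 OR x3 OR g1 = T OR F OR F = T
g4 = x4 AND g2 = T AND T = T
g5 = NOT x5 = NOT T = F
g6 = g4 NOR g2 = T NOR T = F
g7 = x5 NOR g3 = T NOR T = F
g8 = NOT g3 = NOT T = F
g9 = g5 OR g8 OR g4 = F OR F OR T = T

g6 = F; g7 = F; g9 = T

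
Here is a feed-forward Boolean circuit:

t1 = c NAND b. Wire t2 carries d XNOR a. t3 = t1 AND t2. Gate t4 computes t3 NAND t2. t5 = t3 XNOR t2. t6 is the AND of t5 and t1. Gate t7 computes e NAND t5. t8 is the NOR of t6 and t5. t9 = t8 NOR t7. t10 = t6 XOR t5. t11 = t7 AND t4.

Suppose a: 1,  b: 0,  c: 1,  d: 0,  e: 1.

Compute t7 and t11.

t7 = 0, t11 = 0

t1 = c NAND b = 1 NAND 0 = 1
t2 = d XNOR a = 0 XNOR 1 = 0
t3 = t1 AND t2 = 1 AND 0 = 0
t4 = t3 NAND t2 = 0 NAND 0 = 1
t5 = t3 XNOR t2 = 0 XNOR 0 = 1
t7 = e NAND t5 = 1 NAND 1 = 0
t11 = t7 AND t4 = 0 AND 1 = 0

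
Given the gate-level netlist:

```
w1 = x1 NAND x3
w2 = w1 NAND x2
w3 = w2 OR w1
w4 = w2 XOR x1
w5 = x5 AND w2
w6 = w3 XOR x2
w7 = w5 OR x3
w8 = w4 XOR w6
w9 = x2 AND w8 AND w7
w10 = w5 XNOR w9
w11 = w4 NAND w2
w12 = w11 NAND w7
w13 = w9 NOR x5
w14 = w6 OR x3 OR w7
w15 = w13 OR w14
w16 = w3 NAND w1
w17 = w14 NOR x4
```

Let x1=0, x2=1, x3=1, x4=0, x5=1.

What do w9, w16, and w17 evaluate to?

w9 = 0; w16 = 0; w17 = 0

w1 = x1 NAND x3 = 0 NAND 1 = 1
w2 = w1 NAND x2 = 1 NAND 1 = 0
w3 = w2 OR w1 = 0 OR 1 = 1
w4 = w2 XOR x1 = 0 XOR 0 = 0
w5 = x5 AND w2 = 1 AND 0 = 0
w6 = w3 XOR x2 = 1 XOR 1 = 0
w7 = w5 OR x3 = 0 OR 1 = 1
w8 = w4 XOR w6 = 0 XOR 0 = 0
w9 = x2 AND w8 AND w7 = 1 AND 0 AND 1 = 0
w14 = w6 OR x3 OR w7 = 0 OR 1 OR 1 = 1
w16 = w3 NAND w1 = 1 NAND 1 = 0
w17 = w14 NOR x4 = 1 NOR 0 = 0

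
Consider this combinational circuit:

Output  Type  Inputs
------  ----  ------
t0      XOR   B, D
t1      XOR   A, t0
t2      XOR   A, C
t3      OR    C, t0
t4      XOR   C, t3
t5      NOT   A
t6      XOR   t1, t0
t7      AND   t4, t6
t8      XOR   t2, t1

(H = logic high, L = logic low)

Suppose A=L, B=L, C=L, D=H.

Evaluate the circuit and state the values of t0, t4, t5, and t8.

t0 = H, t4 = H, t5 = H, t8 = H

t0 = B XOR D = L XOR H = H
t1 = A XOR t0 = L XOR H = H
t2 = A XOR C = L XOR L = L
t3 = C OR t0 = L OR H = H
t4 = C XOR t3 = L XOR H = H
t5 = NOT A = NOT L = H
t8 = t2 XOR t1 = L XOR H = H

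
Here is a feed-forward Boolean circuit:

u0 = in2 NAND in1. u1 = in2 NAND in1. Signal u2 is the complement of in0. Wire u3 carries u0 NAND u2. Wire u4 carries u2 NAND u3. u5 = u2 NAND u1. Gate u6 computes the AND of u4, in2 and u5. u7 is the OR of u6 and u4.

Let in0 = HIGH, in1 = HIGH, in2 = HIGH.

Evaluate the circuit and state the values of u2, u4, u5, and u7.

u0 = in2 NAND in1 = HIGH NAND HIGH = LOW
u1 = in2 NAND in1 = HIGH NAND HIGH = LOW
u2 = NOT in0 = NOT HIGH = LOW
u3 = u0 NAND u2 = LOW NAND LOW = HIGH
u4 = u2 NAND u3 = LOW NAND HIGH = HIGH
u5 = u2 NAND u1 = LOW NAND LOW = HIGH
u6 = u4 AND in2 AND u5 = HIGH AND HIGH AND HIGH = HIGH
u7 = u6 OR u4 = HIGH OR HIGH = HIGH

u2 = LOW; u4 = HIGH; u5 = HIGH; u7 = HIGH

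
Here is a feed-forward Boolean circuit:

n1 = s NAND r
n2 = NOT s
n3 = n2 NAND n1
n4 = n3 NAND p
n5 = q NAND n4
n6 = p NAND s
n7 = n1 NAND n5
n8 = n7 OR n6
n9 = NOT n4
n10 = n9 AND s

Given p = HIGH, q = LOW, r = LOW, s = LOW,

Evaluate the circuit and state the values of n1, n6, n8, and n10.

n1 = s NAND r = LOW NAND LOW = HIGH
n2 = NOT s = NOT LOW = HIGH
n3 = n2 NAND n1 = HIGH NAND HIGH = LOW
n4 = n3 NAND p = LOW NAND HIGH = HIGH
n5 = q NAND n4 = LOW NAND HIGH = HIGH
n6 = p NAND s = HIGH NAND LOW = HIGH
n7 = n1 NAND n5 = HIGH NAND HIGH = LOW
n8 = n7 OR n6 = LOW OR HIGH = HIGH
n9 = NOT n4 = NOT HIGH = LOW
n10 = n9 AND s = LOW AND LOW = LOW

n1 = HIGH; n6 = HIGH; n8 = HIGH; n10 = LOW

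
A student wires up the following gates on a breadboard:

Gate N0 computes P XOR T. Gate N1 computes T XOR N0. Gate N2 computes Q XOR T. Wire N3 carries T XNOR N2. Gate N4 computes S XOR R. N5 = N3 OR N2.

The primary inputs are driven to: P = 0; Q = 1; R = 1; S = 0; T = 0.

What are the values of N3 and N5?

N3 = 0, N5 = 1

N2 = Q XOR T = 1 XOR 0 = 1
N3 = T XNOR N2 = 0 XNOR 1 = 0
N5 = N3 OR N2 = 0 OR 1 = 1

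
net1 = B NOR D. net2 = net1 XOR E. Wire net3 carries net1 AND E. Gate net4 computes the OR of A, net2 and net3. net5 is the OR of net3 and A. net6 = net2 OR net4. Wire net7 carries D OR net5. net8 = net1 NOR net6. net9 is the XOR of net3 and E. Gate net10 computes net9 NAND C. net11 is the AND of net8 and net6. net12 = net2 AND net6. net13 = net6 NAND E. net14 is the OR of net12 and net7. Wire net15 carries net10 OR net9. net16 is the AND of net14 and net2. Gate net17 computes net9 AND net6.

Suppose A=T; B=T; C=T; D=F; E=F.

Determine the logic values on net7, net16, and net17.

net7 = T, net16 = F, net17 = F

net1 = B NOR D = T NOR F = F
net2 = net1 XOR E = F XOR F = F
net3 = net1 AND E = F AND F = F
net4 = A OR net2 OR net3 = T OR F OR F = T
net5 = net3 OR A = F OR T = T
net6 = net2 OR net4 = F OR T = T
net7 = D OR net5 = F OR T = T
net9 = net3 XOR E = F XOR F = F
net12 = net2 AND net6 = F AND T = F
net14 = net12 OR net7 = F OR T = T
net16 = net14 AND net2 = T AND F = F
net17 = net9 AND net6 = F AND T = F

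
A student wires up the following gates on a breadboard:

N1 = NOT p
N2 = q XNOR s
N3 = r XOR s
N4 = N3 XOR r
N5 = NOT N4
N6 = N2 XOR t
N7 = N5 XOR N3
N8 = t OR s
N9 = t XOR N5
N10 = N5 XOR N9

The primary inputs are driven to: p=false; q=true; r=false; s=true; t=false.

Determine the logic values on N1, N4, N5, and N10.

N1 = NOT p = NOT false = true
N3 = r XOR s = false XOR true = true
N4 = N3 XOR r = true XOR false = true
N5 = NOT N4 = NOT true = false
N9 = t XOR N5 = false XOR false = false
N10 = N5 XOR N9 = false XOR false = false

N1 = true  N4 = true  N5 = false  N10 = false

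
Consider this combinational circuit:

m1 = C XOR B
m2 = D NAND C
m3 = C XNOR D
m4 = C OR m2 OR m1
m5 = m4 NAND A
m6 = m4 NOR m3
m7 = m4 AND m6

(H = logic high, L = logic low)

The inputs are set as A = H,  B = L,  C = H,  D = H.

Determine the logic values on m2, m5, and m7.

m2 = L, m5 = L, m7 = L

m1 = C XOR B = H XOR L = H
m2 = D NAND C = H NAND H = L
m3 = C XNOR D = H XNOR H = H
m4 = C OR m2 OR m1 = H OR L OR H = H
m5 = m4 NAND A = H NAND H = L
m6 = m4 NOR m3 = H NOR H = L
m7 = m4 AND m6 = H AND L = L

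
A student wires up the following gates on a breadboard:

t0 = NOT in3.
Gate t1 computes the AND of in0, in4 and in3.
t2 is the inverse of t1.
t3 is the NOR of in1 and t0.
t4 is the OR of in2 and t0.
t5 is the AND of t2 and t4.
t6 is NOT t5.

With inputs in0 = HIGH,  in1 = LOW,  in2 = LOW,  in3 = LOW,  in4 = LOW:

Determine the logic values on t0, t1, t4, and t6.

t0 = HIGH  t1 = LOW  t4 = HIGH  t6 = LOW

t0 = NOT in3 = NOT LOW = HIGH
t1 = in0 AND in4 AND in3 = HIGH AND LOW AND LOW = LOW
t2 = NOT t1 = NOT LOW = HIGH
t4 = in2 OR t0 = LOW OR HIGH = HIGH
t5 = t2 AND t4 = HIGH AND HIGH = HIGH
t6 = NOT t5 = NOT HIGH = LOW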